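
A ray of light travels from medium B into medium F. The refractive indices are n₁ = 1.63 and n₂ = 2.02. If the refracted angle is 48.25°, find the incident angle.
sin θ₁ = (n₂/n₁)·sin θ₂ → θ₁ = 67.6°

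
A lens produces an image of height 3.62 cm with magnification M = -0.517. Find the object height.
ho = |hi|/|M| = 7.002 cm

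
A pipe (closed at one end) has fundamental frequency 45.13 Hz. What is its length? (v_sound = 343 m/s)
L = v/(4f₁) = 1.9 m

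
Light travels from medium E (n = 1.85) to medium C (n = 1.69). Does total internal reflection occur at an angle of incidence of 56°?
θc = arcsin(n₂/n₁) = 66°; 56° < θc, so no — the ray refracts.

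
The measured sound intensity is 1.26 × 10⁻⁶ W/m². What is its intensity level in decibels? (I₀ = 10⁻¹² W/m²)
β = 10·log₁₀(I/I₀) = 61 dB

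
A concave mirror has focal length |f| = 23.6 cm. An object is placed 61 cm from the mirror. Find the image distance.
f = +23.6 cm (concave); 1/di = 1/f − 1/do → di = 38.49 cm (real image, in front of mirror)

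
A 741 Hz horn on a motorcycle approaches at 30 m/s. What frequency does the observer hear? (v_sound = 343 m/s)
f_obs = f·v/(v − v_s) = 812 Hz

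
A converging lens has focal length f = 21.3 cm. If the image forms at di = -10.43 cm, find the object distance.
1/do = 1/f − 1/di → do = 7.002 cm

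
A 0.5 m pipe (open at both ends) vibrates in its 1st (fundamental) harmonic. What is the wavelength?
λₙ = 2L/n = 1 m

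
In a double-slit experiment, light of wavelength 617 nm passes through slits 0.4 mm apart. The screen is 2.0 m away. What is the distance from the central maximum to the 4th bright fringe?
y = mλL/d = 12.34 mm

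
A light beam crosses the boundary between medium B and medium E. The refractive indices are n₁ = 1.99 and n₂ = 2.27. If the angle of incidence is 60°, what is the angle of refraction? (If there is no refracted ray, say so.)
sin θ₂ = (n₁/n₂)·sin θ₁ = 0.7592 → θ₂ = 49.39°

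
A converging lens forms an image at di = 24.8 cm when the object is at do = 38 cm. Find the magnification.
M = −di/do = -0.6526 (inverted image)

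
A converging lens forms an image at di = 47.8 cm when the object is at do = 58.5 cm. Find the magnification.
M = −di/do = -0.8171 (inverted image)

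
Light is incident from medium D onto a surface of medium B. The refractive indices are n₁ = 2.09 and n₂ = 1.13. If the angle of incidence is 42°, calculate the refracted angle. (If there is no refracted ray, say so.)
sin θ₂ = (n₁/n₂)·sin θ₁ = 1.238 > 1, so there is no refracted ray — the light undergoes total internal reflection.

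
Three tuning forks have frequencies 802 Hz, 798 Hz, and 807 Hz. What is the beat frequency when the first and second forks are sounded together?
4 Hz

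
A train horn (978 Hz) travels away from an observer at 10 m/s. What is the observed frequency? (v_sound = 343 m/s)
f_obs = f·v/(v + v_s) = 950.3 Hz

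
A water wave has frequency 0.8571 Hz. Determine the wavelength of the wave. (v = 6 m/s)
λ = v/f = 7 m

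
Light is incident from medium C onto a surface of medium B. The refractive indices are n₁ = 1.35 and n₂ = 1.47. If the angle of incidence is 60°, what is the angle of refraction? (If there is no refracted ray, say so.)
sin θ₂ = (n₁/n₂)·sin θ₁ = 0.7953 → θ₂ = 52.69°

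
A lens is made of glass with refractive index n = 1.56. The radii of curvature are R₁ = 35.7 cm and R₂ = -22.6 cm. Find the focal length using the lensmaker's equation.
1/f = (n − 1)(1/R₁ − 1/R₂) → f = 24.71 cm (converging lens)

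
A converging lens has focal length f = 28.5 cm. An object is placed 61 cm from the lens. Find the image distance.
1/di = 1/f − 1/do → di = 53.49 cm (real image)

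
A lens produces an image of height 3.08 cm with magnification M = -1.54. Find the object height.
ho = |hi|/|M| = 2 cm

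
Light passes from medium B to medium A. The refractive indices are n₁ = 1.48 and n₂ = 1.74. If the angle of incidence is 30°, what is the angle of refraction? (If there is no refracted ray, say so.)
sin θ₂ = (n₁/n₂)·sin θ₁ = 0.4253 → θ₂ = 25.17°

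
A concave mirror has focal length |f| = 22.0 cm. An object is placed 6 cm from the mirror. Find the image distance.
f = +22.0 cm (concave); 1/di = 1/f − 1/do → di = -8.25 cm (virtual image, behind mirror)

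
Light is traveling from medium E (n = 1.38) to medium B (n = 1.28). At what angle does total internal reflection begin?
θc = arcsin(n₂/n₁) = 68.05°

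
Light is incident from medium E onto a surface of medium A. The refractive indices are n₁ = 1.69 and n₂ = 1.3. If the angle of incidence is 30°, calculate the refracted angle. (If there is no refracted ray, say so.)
sin θ₂ = (n₁/n₂)·sin θ₁ = 0.65 → θ₂ = 40.54°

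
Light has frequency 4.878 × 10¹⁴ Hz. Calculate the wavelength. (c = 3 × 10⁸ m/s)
λ = c/f = 615 nm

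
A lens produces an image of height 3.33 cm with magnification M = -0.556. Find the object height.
ho = |hi|/|M| = 5.989 cm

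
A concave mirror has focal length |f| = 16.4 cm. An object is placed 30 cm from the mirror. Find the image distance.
f = +16.4 cm (concave); 1/di = 1/f − 1/do → di = 36.18 cm (real image, in front of mirror)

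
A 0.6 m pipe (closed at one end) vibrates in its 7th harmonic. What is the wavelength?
λₙ = 4L/n = 0.3429 m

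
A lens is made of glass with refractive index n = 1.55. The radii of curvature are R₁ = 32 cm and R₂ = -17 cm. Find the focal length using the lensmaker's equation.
1/f = (n − 1)(1/R₁ − 1/R₂) → f = 20.19 cm (converging lens)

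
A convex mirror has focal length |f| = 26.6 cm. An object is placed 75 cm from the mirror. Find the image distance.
f = −26.6 cm (convex); 1/di = 1/f − 1/do → di = -19.64 cm (virtual image, behind mirror)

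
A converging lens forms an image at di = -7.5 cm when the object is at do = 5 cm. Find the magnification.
M = −di/do = 1.5 (upright image)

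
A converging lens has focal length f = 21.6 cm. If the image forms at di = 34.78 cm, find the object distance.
1/do = 1/f − 1/di → do = 57 cm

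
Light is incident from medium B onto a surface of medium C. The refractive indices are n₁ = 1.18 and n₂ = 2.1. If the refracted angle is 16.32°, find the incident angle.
sin θ₁ = (n₂/n₁)·sin θ₂ → θ₁ = 30.01°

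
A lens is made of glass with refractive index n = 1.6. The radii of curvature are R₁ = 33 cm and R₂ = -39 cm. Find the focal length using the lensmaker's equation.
1/f = (n − 1)(1/R₁ − 1/R₂) → f = 29.79 cm (converging lens)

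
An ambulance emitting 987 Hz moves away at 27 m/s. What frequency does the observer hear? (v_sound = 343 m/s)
f_obs = f·v/(v + v_s) = 915 Hz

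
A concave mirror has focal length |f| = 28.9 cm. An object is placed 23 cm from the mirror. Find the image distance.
f = +28.9 cm (concave); 1/di = 1/f − 1/do → di = -112.7 cm (virtual image, behind mirror)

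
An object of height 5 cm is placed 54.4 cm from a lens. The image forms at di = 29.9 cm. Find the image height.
hi = (-di/do) × ho = -2.748 cm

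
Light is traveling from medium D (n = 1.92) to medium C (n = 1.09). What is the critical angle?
θc = arcsin(n₂/n₁) = 34.59°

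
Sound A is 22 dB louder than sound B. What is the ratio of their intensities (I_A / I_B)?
I_A/I_B = 10^(Δβ/10) = 158.5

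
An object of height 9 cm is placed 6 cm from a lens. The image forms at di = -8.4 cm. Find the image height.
hi = (-di/do) × ho = 12.6 cm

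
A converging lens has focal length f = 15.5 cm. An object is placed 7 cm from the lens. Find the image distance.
1/di = 1/f − 1/do → di = -12.76 cm (virtual image)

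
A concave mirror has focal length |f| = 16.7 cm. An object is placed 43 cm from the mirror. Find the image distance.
f = +16.7 cm (concave); 1/di = 1/f − 1/do → di = 27.3 cm (real image, in front of mirror)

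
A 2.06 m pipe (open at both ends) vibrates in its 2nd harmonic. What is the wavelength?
λₙ = 2L/n = 2.06 m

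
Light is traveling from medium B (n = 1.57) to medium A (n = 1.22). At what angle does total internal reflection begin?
θc = arcsin(n₂/n₁) = 50.99°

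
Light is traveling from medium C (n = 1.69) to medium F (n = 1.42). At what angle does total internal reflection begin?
θc = arcsin(n₂/n₁) = 57.17°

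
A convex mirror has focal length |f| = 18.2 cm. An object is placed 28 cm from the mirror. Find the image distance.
f = −18.2 cm (convex); 1/di = 1/f − 1/do → di = -11.03 cm (virtual image, behind mirror)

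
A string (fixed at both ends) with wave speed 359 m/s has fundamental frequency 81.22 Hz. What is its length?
L = v/(2f₁) = 2.21 m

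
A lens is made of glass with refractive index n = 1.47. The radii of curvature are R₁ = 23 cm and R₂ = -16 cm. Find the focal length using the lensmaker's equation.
1/f = (n − 1)(1/R₁ − 1/R₂) → f = 20.08 cm (converging lens)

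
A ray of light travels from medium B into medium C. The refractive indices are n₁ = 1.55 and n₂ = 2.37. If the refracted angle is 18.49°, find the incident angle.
sin θ₁ = (n₂/n₁)·sin θ₂ → θ₁ = 29.01°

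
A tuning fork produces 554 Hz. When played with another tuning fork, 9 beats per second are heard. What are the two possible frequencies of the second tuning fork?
f₂ = 554 ± 9 Hz → 563 Hz or 545 Hz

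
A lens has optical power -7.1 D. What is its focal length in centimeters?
f = 1/P = -14.08 cm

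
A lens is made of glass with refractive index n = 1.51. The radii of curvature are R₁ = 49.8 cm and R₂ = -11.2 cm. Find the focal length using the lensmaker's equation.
1/f = (n − 1)(1/R₁ − 1/R₂) → f = 17.93 cm (converging lens)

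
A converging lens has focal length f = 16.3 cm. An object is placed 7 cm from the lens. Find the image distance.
1/di = 1/f − 1/do → di = -12.27 cm (virtual image)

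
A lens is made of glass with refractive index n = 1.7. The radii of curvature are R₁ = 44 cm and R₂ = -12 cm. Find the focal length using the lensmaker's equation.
1/f = (n − 1)(1/R₁ − 1/R₂) → f = 13.47 cm (converging lens)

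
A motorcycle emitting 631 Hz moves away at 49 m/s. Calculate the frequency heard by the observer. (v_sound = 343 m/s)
f_obs = f·v/(v + v_s) = 552.1 Hz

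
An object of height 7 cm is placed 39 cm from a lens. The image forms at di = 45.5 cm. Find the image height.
hi = (-di/do) × ho = -8.167 cm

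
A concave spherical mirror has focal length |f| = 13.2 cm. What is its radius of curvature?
R = 2|f| = 26.4 cm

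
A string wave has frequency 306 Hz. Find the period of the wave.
T = 1/f = 0.003268 s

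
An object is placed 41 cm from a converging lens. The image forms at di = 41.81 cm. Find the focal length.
1/f = 1/do + 1/di → f = 20.7 cm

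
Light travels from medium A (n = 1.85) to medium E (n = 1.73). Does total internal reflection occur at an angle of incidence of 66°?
θc = arcsin(n₂/n₁) = 69.25°; 66° < θc, so no — the ray refracts.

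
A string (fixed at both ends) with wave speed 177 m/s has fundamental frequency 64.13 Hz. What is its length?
L = v/(2f₁) = 1.38 m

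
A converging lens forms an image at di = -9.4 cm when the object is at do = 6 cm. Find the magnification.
M = −di/do = 1.567 (upright image)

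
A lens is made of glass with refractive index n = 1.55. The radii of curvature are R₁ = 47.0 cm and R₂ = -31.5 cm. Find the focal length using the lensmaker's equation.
1/f = (n − 1)(1/R₁ − 1/R₂) → f = 34.29 cm (converging lens)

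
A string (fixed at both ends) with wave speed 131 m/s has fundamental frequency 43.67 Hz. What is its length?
L = v/(2f₁) = 1.5 m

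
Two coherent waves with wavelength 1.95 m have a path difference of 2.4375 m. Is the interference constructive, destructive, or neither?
neither (partial) — path difference = 1.25λ, neither a whole number of wavelengths nor an odd multiple of λ/2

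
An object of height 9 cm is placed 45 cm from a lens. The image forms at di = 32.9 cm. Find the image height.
hi = (-di/do) × ho = -6.58 cm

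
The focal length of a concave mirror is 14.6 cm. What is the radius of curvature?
R = 2|f| = 29.2 cm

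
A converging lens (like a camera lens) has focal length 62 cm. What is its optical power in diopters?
P = 1/f = 1.613 D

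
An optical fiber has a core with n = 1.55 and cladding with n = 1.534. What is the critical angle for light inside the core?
θc = arcsin(n_cladding/n_core) = 81.76°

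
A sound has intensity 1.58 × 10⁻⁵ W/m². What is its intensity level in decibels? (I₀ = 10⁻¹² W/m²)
β = 10·log₁₀(I/I₀) = 71.99 dB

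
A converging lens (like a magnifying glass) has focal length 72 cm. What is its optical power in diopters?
P = 1/f = 1.389 D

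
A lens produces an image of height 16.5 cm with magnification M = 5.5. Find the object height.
ho = |hi|/|M| = 3 cm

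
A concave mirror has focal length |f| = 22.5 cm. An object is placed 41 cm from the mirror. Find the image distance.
f = +22.5 cm (concave); 1/di = 1/f − 1/do → di = 49.86 cm (real image, in front of mirror)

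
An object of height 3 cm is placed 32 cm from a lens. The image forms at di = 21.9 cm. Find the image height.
hi = (-di/do) × ho = -2.053 cm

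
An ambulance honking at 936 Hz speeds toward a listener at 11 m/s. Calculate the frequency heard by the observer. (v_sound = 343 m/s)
f_obs = f·v/(v − v_s) = 967 Hz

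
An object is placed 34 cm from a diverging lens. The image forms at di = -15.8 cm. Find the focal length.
1/f = 1/do + 1/di → f = -29.52 cm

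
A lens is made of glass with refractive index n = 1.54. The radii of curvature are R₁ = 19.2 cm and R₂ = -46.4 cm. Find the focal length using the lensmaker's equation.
1/f = (n − 1)(1/R₁ − 1/R₂) → f = 25.15 cm (converging lens)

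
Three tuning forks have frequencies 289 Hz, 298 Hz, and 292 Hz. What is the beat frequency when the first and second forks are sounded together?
9 Hz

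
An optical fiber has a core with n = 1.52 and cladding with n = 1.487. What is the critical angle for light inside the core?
θc = arcsin(n_cladding/n_core) = 78.04°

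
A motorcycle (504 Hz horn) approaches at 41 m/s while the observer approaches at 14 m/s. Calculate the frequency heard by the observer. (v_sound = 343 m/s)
f_obs = f·(v + v_o)/(v − v_s) = 595.8 Hz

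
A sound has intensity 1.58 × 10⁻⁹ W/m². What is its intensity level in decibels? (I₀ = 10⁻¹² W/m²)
β = 10·log₁₀(I/I₀) = 31.99 dB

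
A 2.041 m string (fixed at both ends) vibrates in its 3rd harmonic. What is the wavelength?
λₙ = 2L/n = 1.361 m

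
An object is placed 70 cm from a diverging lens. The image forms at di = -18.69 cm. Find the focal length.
1/f = 1/do + 1/di → f = -25.5 cm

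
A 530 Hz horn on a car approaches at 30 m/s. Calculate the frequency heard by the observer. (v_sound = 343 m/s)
f_obs = f·v/(v − v_s) = 580.8 Hz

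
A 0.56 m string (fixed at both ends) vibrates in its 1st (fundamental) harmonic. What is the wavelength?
λₙ = 2L/n = 1.12 m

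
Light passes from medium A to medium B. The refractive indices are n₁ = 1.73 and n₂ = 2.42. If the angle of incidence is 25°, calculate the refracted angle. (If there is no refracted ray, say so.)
sin θ₂ = (n₁/n₂)·sin θ₁ = 0.3021 → θ₂ = 17.58°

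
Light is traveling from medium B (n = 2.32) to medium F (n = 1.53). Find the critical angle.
θc = arcsin(n₂/n₁) = 41.26°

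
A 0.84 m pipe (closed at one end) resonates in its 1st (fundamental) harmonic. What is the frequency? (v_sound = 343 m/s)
fₙ = nv/(4L) = 102.1 Hz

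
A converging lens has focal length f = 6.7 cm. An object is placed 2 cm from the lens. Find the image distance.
1/di = 1/f − 1/do → di = -2.851 cm (virtual image)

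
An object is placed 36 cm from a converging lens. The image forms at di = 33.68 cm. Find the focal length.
1/f = 1/do + 1/di → f = 17.4 cm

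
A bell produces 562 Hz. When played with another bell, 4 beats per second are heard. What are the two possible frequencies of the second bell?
f₂ = 562 ± 4 Hz → 566 Hz or 558 Hz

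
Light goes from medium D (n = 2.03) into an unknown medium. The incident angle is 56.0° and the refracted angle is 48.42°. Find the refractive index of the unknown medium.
n₂ = n₁·sin θ₁ / sin θ₂ = 2.25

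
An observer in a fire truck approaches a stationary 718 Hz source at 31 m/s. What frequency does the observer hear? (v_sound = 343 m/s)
f_obs = f·(v + v_o)/v = 782.9 Hz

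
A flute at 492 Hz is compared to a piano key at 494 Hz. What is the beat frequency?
2 Hz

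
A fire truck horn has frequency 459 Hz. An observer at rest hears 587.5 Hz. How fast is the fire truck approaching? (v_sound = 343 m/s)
v_s = v·(1 − f/f_obs) = 75.02 m/s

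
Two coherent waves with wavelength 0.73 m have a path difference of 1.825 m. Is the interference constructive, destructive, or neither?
destructive — path difference = 2.5λ, an odd multiple of λ/2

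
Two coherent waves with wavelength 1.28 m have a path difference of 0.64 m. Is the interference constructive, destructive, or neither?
destructive — path difference = 0.5λ, an odd multiple of λ/2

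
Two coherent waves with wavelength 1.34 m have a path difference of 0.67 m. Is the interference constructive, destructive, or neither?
destructive — path difference = 0.5λ, an odd multiple of λ/2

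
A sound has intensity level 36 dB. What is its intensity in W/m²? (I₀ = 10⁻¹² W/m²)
I = I₀·10^(β/10) = 3.98 × 10⁻⁹ W/m²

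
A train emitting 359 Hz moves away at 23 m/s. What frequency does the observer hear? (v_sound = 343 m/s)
f_obs = f·v/(v + v_s) = 336.4 Hz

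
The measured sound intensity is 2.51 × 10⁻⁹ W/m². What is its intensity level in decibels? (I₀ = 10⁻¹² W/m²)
β = 10·log₁₀(I/I₀) = 34 dB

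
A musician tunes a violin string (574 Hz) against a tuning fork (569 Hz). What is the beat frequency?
5 Hz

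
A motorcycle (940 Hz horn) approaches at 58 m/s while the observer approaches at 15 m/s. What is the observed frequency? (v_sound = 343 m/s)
f_obs = f·(v + v_o)/(v − v_s) = 1181 Hz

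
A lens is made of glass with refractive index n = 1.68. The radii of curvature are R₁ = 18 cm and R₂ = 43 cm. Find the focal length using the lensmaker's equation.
1/f = (n − 1)(1/R₁ − 1/R₂) → f = 45.53 cm (converging lens)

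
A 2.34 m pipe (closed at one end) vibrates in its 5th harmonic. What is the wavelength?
λₙ = 4L/n = 1.872 m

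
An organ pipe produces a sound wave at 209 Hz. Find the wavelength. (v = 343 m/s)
λ = v/f = 1.641 m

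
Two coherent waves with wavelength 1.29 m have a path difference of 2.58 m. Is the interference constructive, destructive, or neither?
constructive — path difference = 2λ, a whole number of wavelengths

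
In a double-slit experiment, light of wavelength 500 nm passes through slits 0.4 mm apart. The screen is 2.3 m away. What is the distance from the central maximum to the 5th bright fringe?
y = mλL/d = 14.38 mm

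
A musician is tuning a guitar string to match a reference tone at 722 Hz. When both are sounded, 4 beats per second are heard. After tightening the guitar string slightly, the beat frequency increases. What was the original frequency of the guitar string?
726 Hz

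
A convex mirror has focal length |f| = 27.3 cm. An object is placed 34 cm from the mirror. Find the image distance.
f = −27.3 cm (convex); 1/di = 1/f − 1/do → di = -15.14 cm (virtual image, behind mirror)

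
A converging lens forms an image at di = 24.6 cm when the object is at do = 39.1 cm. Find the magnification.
M = −di/do = -0.6292 (inverted image)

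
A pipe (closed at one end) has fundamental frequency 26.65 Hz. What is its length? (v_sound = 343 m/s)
L = v/(4f₁) = 3.218 m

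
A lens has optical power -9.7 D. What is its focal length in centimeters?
f = 1/P = -10.31 cm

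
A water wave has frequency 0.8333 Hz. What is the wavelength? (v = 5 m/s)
λ = v/f = 6 m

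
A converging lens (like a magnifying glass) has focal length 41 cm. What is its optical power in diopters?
P = 1/f = 2.439 D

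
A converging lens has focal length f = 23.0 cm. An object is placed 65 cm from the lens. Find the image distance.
1/di = 1/f − 1/do → di = 35.6 cm (real image)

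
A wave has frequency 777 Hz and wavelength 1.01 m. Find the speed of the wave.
v = fλ = 784.8 m/s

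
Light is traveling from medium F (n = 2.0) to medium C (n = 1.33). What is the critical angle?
θc = arcsin(n₂/n₁) = 41.68°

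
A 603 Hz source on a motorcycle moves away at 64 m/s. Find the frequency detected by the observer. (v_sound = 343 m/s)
f_obs = f·v/(v + v_s) = 508.2 Hz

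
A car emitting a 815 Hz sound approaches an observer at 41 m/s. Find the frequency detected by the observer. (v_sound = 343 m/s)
f_obs = f·v/(v − v_s) = 925.6 Hz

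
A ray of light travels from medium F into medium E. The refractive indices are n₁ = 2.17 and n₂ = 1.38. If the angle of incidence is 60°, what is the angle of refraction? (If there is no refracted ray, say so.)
sin θ₂ = (n₁/n₂)·sin θ₁ = 1.362 > 1, so there is no refracted ray — the light undergoes total internal reflection.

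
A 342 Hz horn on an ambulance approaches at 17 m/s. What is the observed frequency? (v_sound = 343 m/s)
f_obs = f·v/(v − v_s) = 359.8 Hz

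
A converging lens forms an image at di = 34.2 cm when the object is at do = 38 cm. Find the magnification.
M = −di/do = -0.9 (inverted image)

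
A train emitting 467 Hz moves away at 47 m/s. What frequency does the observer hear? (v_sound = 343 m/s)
f_obs = f·v/(v + v_s) = 410.7 Hz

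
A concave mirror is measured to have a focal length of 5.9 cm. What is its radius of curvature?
R = 2|f| = 11.8 cm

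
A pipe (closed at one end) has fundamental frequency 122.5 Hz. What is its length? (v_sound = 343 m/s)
L = v/(4f₁) = 0.7 m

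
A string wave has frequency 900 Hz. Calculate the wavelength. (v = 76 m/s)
λ = v/f = 0.08444 m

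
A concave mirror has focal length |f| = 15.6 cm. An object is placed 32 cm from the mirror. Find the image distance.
f = +15.6 cm (concave); 1/di = 1/f − 1/do → di = 30.44 cm (real image, in front of mirror)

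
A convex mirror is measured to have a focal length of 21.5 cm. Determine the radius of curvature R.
R = 2|f| = 43 cm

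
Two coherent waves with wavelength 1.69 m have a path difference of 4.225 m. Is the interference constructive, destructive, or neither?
destructive — path difference = 2.5λ, an odd multiple of λ/2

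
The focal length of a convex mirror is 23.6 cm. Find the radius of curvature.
R = 2|f| = 47.2 cm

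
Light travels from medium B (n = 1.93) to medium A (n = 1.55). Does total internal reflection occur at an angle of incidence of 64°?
θc = arcsin(n₂/n₁) = 53.43°; 64° > θc, so yes — total internal reflection.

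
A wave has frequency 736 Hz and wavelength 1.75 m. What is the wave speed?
v = fλ = 1288 m/s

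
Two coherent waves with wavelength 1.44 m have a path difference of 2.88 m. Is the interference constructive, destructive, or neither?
constructive — path difference = 2λ, a whole number of wavelengths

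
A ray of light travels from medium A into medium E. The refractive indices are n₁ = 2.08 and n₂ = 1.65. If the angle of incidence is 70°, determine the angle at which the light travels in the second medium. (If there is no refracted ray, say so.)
sin θ₂ = (n₁/n₂)·sin θ₁ = 1.185 > 1, so there is no refracted ray — the light undergoes total internal reflection.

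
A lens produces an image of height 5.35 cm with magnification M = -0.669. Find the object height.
ho = |hi|/|M| = 7.997 cm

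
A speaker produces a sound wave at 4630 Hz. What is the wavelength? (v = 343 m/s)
λ = v/f = 0.07408 m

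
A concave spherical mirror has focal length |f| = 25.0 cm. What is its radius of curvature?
R = 2|f| = 50 cm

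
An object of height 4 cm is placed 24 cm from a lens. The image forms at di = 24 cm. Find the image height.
hi = (-di/do) × ho = -4 cm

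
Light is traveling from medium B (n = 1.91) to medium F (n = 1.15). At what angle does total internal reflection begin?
θc = arcsin(n₂/n₁) = 37.02°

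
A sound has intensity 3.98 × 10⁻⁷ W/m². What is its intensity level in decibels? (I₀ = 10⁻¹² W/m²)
β = 10·log₁₀(I/I₀) = 56 dB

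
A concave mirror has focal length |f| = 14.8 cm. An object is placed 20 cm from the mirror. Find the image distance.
f = +14.8 cm (concave); 1/di = 1/f − 1/do → di = 56.92 cm (real image, in front of mirror)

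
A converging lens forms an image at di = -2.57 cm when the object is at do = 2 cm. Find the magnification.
M = −di/do = 1.285 (upright image)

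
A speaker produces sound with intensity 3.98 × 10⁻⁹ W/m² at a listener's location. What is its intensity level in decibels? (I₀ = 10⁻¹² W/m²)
β = 10·log₁₀(I/I₀) = 36 dB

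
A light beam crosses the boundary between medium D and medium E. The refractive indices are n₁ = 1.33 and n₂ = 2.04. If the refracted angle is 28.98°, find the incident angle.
sin θ₁ = (n₂/n₁)·sin θ₂ → θ₁ = 48°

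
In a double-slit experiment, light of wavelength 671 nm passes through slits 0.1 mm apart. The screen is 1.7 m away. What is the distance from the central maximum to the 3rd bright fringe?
y = mλL/d = 34.22 mm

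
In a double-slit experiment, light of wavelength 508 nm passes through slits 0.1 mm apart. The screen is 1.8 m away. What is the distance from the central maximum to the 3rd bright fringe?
y = mλL/d = 27.43 mm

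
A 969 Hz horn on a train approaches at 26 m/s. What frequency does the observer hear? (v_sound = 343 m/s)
f_obs = f·v/(v − v_s) = 1048 Hz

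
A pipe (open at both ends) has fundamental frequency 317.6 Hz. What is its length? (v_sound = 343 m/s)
L = v/(2f₁) = 0.54 m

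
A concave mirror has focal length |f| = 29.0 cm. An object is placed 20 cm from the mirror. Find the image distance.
f = +29.0 cm (concave); 1/di = 1/f − 1/do → di = -64.44 cm (virtual image, behind mirror)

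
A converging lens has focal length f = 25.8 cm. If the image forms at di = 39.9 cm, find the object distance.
1/do = 1/f − 1/di → do = 73.01 cm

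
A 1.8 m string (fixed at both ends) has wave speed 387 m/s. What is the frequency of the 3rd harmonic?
fₙ = nv/(2L) = 322.5 Hz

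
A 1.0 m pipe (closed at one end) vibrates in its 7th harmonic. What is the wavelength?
λₙ = 4L/n = 0.5714 m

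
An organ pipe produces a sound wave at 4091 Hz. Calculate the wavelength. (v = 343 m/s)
λ = v/f = 0.08384 m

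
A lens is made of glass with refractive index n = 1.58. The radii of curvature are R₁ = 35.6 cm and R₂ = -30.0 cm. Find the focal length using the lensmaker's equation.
1/f = (n − 1)(1/R₁ − 1/R₂) → f = 28.07 cm (converging lens)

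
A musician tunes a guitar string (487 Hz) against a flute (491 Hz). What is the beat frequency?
4 Hz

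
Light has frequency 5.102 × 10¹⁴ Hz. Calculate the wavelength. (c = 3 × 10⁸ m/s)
λ = c/f = 588 nm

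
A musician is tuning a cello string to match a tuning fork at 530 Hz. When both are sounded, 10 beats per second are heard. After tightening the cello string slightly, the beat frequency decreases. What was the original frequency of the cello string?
520 Hz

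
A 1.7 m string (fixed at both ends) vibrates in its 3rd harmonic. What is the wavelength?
λₙ = 2L/n = 1.133 m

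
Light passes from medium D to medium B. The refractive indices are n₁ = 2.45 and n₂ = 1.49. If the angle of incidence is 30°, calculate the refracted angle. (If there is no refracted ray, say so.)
sin θ₂ = (n₁/n₂)·sin θ₁ = 0.8221 → θ₂ = 55.3°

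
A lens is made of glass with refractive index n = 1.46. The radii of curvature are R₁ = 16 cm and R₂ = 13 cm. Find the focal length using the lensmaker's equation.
1/f = (n − 1)(1/R₁ − 1/R₂) → f = -150.7 cm (diverging lens)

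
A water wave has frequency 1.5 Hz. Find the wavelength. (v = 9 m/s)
λ = v/f = 6 m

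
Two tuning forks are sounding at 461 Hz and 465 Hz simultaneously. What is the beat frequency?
4 Hz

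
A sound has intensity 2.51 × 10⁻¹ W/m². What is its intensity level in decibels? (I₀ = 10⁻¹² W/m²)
β = 10·log₁₀(I/I₀) = 114 dB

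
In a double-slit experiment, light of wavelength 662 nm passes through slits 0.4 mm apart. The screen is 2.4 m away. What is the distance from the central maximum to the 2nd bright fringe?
y = mλL/d = 7.944 mm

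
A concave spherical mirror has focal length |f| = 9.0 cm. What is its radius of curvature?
R = 2|f| = 18 cm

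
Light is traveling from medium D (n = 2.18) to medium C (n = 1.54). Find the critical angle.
θc = arcsin(n₂/n₁) = 44.94°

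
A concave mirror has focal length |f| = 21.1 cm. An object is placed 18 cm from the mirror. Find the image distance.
f = +21.1 cm (concave); 1/di = 1/f − 1/do → di = -122.5 cm (virtual image, behind mirror)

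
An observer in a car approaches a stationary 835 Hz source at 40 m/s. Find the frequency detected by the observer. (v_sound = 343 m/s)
f_obs = f·(v + v_o)/v = 932.4 Hz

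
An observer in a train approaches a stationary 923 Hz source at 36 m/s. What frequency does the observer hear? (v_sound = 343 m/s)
f_obs = f·(v + v_o)/v = 1020 Hz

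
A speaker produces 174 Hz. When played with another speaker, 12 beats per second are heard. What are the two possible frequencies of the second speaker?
f₂ = 174 ± 12 Hz → 186 Hz or 162 Hz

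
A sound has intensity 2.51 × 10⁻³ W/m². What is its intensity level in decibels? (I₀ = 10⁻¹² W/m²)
β = 10·log₁₀(I/I₀) = 94 dB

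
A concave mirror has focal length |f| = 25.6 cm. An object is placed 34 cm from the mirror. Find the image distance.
f = +25.6 cm (concave); 1/di = 1/f − 1/do → di = 103.6 cm (real image, in front of mirror)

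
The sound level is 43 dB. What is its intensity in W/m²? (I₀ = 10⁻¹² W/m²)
I = I₀·10^(β/10) = 2.00 × 10⁻⁸ W/m²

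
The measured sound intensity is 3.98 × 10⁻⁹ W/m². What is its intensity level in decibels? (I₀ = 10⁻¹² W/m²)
β = 10·log₁₀(I/I₀) = 36 dB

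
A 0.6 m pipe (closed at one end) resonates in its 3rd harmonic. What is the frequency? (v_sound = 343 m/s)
fₙ = nv/(4L) = 428.8 Hz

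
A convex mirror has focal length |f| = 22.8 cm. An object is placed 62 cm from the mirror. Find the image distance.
f = −22.8 cm (convex); 1/di = 1/f − 1/do → di = -16.67 cm (virtual image, behind mirror)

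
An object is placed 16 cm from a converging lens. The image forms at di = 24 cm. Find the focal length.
1/f = 1/do + 1/di → f = 9.6 cm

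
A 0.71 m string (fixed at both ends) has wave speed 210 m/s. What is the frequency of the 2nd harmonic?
fₙ = nv/(2L) = 295.8 Hz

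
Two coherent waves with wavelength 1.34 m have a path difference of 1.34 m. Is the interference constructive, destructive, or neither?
constructive — path difference = 1λ, a whole number of wavelengths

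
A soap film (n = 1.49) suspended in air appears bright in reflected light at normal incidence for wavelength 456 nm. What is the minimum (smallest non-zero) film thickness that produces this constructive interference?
2nt = (m − ½)λ with m = 1 → t = (m − ½)λ/(2n) = 76.51 nm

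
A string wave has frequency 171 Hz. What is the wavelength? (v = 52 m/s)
λ = v/f = 0.3041 m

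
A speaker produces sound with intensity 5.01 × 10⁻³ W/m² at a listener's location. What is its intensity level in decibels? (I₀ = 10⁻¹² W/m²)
β = 10·log₁₀(I/I₀) = 97 dB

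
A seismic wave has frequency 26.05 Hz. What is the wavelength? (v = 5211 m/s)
λ = v/f = 200 m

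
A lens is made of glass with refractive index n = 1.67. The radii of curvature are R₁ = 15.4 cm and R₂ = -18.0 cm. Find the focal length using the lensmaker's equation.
1/f = (n − 1)(1/R₁ − 1/R₂) → f = 12.39 cm (converging lens)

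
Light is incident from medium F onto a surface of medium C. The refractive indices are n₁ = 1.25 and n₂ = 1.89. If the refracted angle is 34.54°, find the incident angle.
sin θ₁ = (n₂/n₁)·sin θ₂ → θ₁ = 59.01°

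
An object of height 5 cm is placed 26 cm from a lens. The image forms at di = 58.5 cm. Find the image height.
hi = (-di/do) × ho = -11.25 cm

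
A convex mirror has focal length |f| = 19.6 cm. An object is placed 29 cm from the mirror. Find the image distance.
f = −19.6 cm (convex); 1/di = 1/f − 1/do → di = -11.7 cm (virtual image, behind mirror)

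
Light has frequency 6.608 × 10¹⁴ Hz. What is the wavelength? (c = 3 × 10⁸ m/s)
λ = c/f = 454 nm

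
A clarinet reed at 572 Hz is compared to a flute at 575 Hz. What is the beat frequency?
3 Hz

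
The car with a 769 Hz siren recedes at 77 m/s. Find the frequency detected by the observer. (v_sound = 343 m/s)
f_obs = f·v/(v + v_s) = 628 Hz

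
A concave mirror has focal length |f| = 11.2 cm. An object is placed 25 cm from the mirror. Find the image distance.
f = +11.2 cm (concave); 1/di = 1/f − 1/do → di = 20.29 cm (real image, in front of mirror)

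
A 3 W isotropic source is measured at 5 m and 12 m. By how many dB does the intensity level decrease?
Δβ = 20·log₁₀(r₂/r₁) = 7.604 dB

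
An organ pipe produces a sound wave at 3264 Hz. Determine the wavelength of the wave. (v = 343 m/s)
λ = v/f = 0.1051 m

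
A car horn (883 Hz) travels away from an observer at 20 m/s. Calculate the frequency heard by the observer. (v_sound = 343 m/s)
f_obs = f·v/(v + v_s) = 834.3 Hz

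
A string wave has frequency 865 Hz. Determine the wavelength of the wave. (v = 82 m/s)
λ = v/f = 0.0948 m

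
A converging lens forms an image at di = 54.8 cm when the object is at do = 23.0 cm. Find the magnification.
M = −di/do = -2.383 (inverted image)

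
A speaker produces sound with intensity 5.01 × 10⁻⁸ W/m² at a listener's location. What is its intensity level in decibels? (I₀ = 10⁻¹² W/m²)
β = 10·log₁₀(I/I₀) = 47 dB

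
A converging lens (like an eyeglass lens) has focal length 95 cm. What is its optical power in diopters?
P = 1/f = 1.053 D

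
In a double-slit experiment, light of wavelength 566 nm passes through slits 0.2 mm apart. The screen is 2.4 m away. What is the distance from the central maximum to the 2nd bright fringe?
y = mλL/d = 13.58 mm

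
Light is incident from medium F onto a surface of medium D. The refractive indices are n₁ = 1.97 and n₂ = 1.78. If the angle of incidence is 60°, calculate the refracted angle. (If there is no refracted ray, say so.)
sin θ₂ = (n₁/n₂)·sin θ₁ = 0.9585 → θ₂ = 73.43°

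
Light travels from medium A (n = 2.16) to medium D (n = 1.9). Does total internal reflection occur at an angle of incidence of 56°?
θc = arcsin(n₂/n₁) = 61.6°; 56° < θc, so no — the ray refracts.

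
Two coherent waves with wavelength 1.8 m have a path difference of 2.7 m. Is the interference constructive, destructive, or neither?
destructive — path difference = 1.5λ, an odd multiple of λ/2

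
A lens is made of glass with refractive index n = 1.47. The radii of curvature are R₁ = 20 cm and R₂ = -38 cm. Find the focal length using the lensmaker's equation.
1/f = (n − 1)(1/R₁ − 1/R₂) → f = 27.88 cm (converging lens)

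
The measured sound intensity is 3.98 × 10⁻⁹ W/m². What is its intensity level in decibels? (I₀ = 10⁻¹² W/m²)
β = 10·log₁₀(I/I₀) = 36 dB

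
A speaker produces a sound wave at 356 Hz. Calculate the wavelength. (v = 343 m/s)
λ = v/f = 0.9635 m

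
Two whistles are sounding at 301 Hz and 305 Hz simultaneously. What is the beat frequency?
4 Hz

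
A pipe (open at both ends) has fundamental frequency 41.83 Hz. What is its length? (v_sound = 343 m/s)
L = v/(2f₁) = 4.1 m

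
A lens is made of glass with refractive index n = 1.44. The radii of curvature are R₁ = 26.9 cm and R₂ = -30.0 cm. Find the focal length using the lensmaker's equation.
1/f = (n − 1)(1/R₁ − 1/R₂) → f = 32.23 cm (converging lens)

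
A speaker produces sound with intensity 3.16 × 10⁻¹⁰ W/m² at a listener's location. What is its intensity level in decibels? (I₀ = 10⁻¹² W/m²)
β = 10·log₁₀(I/I₀) = 25 dB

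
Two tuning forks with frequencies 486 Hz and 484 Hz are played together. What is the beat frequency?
2 Hz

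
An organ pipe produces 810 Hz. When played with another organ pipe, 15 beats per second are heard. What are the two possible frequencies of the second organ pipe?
f₂ = 810 ± 15 Hz → 825 Hz or 795 Hz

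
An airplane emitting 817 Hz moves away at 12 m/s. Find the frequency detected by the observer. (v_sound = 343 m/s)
f_obs = f·v/(v + v_s) = 789.4 Hz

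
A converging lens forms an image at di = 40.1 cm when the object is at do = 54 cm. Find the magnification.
M = −di/do = -0.7426 (inverted image)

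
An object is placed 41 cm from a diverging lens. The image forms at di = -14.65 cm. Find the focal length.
1/f = 1/do + 1/di → f = -22.8 cm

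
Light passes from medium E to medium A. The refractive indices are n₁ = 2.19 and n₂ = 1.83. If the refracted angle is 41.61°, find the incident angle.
sin θ₁ = (n₂/n₁)·sin θ₂ → θ₁ = 33.7°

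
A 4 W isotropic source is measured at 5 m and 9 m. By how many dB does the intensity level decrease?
Δβ = 20·log₁₀(r₂/r₁) = 5.105 dB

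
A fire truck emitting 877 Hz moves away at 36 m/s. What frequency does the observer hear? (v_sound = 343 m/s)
f_obs = f·v/(v + v_s) = 793.7 Hz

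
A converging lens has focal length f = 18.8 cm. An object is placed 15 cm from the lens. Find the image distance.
1/di = 1/f − 1/do → di = -74.21 cm (virtual image)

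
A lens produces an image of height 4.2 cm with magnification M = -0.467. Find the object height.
ho = |hi|/|M| = 8.994 cm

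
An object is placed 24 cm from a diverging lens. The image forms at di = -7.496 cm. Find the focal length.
1/f = 1/do + 1/di → f = -10.9 cm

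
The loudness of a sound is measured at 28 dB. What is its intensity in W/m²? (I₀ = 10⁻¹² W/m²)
I = I₀·10^(β/10) = 6.31 × 10⁻¹⁰ W/m²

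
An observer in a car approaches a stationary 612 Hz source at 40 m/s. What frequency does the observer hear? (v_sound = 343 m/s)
f_obs = f·(v + v_o)/v = 683.4 Hz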